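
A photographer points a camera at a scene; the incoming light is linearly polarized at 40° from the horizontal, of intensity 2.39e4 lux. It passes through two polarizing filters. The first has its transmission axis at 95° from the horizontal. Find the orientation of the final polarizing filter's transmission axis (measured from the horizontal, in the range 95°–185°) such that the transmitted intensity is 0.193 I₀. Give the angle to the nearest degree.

By Malus's law, I₁ = I₀ cos²(95° − 40°) = I₀ cos²(55°) = 0.329 I₀.
Need I₂/I₀ = 0.193, so cos²(θ − 95°) = 0.193 / 0.329 = 0.5866.
θ − 95° = arccos(√0.5866) = 40.0°, giving θ ≈ 95 + 40.0 = 135.0°.

θ ≈ 135°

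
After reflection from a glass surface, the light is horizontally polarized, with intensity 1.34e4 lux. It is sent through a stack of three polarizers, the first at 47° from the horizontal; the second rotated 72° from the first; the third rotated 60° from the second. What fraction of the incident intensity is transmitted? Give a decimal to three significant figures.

I₁ = 1.34e4 lux · cos²(47°) = 6233 lux.
I₂ = I₁ · cos²(72°) = 6233 · 0.09549 = 595.2 lux.
I₃ = I₂ · cos²(60°) = 595.2 · 0.25 = 148.8 lux.
Transmitted fraction = 0.0111.

I/I₀ ≈ 0.0111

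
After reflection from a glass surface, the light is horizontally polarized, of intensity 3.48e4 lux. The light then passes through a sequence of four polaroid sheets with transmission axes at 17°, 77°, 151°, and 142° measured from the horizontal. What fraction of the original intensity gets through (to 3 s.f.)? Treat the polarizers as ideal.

I/I₀ ≈ 0.0169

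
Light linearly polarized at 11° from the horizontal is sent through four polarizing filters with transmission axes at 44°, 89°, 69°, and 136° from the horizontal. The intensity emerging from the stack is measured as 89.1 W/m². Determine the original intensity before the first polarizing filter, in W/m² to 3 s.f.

By Malus's law, I₁ = I₀ cos²(44° − 11°) = I₀ cos²(33°) = 0.7034 I₀.
I₂ = I₁ cos²(89° − 44°) = 0.7034 I₀ · cos²(45°) = 0.3517 I₀.
I₃ = I₂ cos²(69° − 89°) = 0.3517 I₀ · cos²(20°) = 0.3105 I₀.
I₄ = I₃ cos²(136° − 69°) = 0.3105 I₀ · cos²(67°) = 0.04741 I₀.
So 89.1 W/m² = 0.04741 I₀, giving I₀ = 89.1/0.04741 = 1879 W/m².

I₀ ≈ 1880 W/m²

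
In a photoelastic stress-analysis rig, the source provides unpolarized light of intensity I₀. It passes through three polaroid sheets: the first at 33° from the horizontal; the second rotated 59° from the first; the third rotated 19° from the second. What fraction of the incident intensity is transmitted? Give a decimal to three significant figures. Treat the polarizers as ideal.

Unpolarized light through the first polarizer → I₁ = ½ I₀, now polarized at 33°.
I₂ = I₁ cos²(59°) = 0.5 · 0.2653 I₀ = 0.1326 I₀.
I₃ = I₂ cos²(19°) = 0.1326 · 0.894 I₀ = 0.1186 I₀.
Transmitted fraction = 0.1186.

≈ 0.119 I₀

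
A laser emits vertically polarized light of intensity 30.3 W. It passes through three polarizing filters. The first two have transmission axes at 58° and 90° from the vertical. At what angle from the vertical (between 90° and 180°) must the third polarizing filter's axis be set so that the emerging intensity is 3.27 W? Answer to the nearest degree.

θ ≈ 133°

By Malus's law, I₁ = I₀ cos²(58° − 0°) = I₀ cos²(58°) = 0.2808 I₀.
I₂ = I₁ cos²(90° − 58°) = 0.2808 I₀ · cos²(32°) = 0.202 I₀.
Target fraction: 3.27 / 30.3 W = 0.1079 of I₀.
Need I₃/I₀ = 0.1079, so cos²(θ − 90°) = 0.1079 / 0.202 = 0.5344.
θ − 90° = arccos(√0.5344) = 43.0°, giving θ ≈ 90 + 43.0 = 133.0°.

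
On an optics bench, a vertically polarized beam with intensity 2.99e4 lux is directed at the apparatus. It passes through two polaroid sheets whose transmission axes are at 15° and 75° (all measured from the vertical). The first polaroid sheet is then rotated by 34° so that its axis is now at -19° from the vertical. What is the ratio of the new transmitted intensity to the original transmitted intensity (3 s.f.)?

Before rotation:
I₁ = I₀ cos²(15° − 0°) = I₀ cos²(15°) = 0.933 I₀.
I₂ = I₁ cos²(75° − 15°) = 0.933 I₀ · cos²(60°) = 0.2333 I₀.
After rotation:
I₁ = I₀ cos²(-19° − 0°) = I₀ cos²(19°) = 0.894 I₀.
Angle between axes 1 and 2: 86°. I₂ = 0.894 I₀ · cos²(86°) = 0.00435 I₀.
Ratio = 0.00435 / 0.2333 = 0.01865.

I_new/I_old ≈ 0.0187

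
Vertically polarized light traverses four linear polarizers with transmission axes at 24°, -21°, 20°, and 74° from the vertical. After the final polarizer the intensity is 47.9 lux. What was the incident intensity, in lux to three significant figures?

By Malus's law, I₁ = I₀ cos²(24° − 0°) = I₀ cos²(24°) = 0.8346 I₀.
I₂ = I₁ cos²(-21° − 24°) = 0.8346 I₀ · cos²(45°) = 0.4173 I₀.
I₃ = I₂ cos²(20° + 21°) = 0.4173 I₀ · cos²(41°) = 0.2377 I₀.
I₄ = I₃ cos²(74° − 20°) = 0.2377 I₀ · cos²(54°) = 0.08212 I₀.
So 47.9 lux = 0.08212 I₀, giving I₀ = 47.9/0.08212 = 583.3 lux.

I₀ ≈ 583 lux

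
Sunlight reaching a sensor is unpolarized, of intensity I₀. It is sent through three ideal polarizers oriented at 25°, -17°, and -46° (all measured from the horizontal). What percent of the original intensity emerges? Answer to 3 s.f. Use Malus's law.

Unpolarized light through the first polarizer → I₁ = ½ I₀, now polarized at 25°.
I₂ = I₁ cos²(-17° − 25°) = 0.5 I₀ · cos²(42°) = 0.2761 I₀.
I₃ = I₂ cos²(-46° + 17°) = 0.2761 I₀ · cos²(29°) = 0.2112 I₀.
That is 21.12% of the incident intensity.

≈ 21.1%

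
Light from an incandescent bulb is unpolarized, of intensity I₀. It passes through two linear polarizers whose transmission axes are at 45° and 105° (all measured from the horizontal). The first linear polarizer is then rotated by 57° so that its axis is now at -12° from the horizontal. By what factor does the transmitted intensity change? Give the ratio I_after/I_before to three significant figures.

I_new/I_old ≈ 0.824

Before rotation:
Unpolarized light through the first polarizer → I₁ = ½ I₀, now polarized at 45°.
I₂ = I₁ cos²(105° − 45°) = 0.5 I₀ · cos²(60°) = 0.125 I₀.
After rotation:
Unpolarized light through the first polarizer → I₁ = ½ I₀, now polarized at -12°.
Angle between axes 1 and 2: 63°. I₂ = 0.5 I₀ · cos²(63°) = 0.1031 I₀.
Ratio = 0.1031 / 0.125 = 0.8244.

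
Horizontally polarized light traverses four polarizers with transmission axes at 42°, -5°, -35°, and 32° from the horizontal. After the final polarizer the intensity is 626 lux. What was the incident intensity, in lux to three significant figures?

By Malus's law, I₁ = I₀ cos²(42° − 0°) = I₀ cos²(42°) = 0.5523 I₀.
I₂ = I₁ cos²(-5° − 42°) = 0.5523 I₀ · cos²(47°) = 0.2569 I₀.
I₃ = I₂ cos²(-35° + 5°) = 0.2569 I₀ · cos²(30°) = 0.1927 I₀.
I₄ = I₃ cos²(32° + 35°) = 0.1927 I₀ · cos²(67°) = 0.02941 I₀.
So 626 lux = 0.02941 I₀, giving I₀ = 626/0.02941 = 2.128e+04 lux.

I₀ ≈ 2.13e4 lux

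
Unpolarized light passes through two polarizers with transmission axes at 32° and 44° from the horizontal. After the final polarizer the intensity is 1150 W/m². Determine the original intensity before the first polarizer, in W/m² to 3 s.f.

Unpolarized light through the first polarizer → I₁ = ½ I₀, now polarized at 32°.
I₂ = I₁ cos²(44° − 32°) = 0.5 I₀ · cos²(12°) = 0.4784 I₀.
So 1150 W/m² = 0.4784 I₀, giving I₀ = 1150/0.4784 = 2404 W/m².

I₀ ≈ 2400 W/m²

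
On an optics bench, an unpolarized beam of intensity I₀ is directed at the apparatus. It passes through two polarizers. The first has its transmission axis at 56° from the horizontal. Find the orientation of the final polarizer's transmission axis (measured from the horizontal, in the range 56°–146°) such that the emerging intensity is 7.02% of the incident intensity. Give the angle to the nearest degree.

θ ≈ 124°

Unpolarized light through the first polarizer → I₁ = ½ I₀, now polarized at 56°.
Need I₂/I₀ = 0.0702, so cos²(θ − 56°) = 0.0702 / 0.5 = 0.1404.
θ − 56° = arccos(√0.1404) = 68.0°, giving θ ≈ 56 + 68.0 = 124.0°.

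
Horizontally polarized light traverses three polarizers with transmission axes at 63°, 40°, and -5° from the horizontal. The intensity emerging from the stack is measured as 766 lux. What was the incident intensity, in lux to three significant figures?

I₁ = I₀ cos²(63° − 0°) = I₀ cos²(63°) = 0.2061 I₀.
I₂ = I₁ cos²(40° − 63°) = 0.2061 I₀ · cos²(23°) = 0.1746 I₀.
I₃ = I₂ cos²(-5° − 40°) = 0.1746 I₀ · cos²(45°) = 0.08732 I₀.
So 766 lux = 0.08732 I₀, giving I₀ = 766/0.08732 = 8772 lux.

I₀ ≈ 8770 lux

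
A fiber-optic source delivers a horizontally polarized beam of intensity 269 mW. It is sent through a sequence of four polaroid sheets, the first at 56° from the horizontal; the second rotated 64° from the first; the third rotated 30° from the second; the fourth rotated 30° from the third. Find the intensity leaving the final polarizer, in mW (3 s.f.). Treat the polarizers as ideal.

I₁ = 269 mW · cos²(56°) = 84.12 mW.
I₂ = I₁ · cos²(64°) = 84.12 · 0.1922 = 16.16 mW.
I₃ = I₂ · cos²(30°) = 16.16 · 0.75 = 12.12 mW.
I₄ = I₃ · cos²(30°) = 12.12 · 0.75 = 9.092 mW.

I ≈ 9.09 mW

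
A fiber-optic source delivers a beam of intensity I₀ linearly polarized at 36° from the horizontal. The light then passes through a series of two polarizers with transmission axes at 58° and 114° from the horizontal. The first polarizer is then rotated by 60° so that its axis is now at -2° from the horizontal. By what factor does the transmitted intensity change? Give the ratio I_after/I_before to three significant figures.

I_new/I_old ≈ 0.444

Before rotation:
By Malus's law, I₁ = I₀ cos²(58° − 36°) = I₀ cos²(22°) = 0.8597 I₀.
I₂ = I₁ cos²(114° − 58°) = 0.8597 I₀ · cos²(56°) = 0.2688 I₀.
After rotation:
I₁ = I₀ cos²(-2° − 36°) = I₀ cos²(38°) = 0.621 I₀.
Angle between axes 1 and 2: 64°. I₂ = 0.621 I₀ · cos²(64°) = 0.1193 I₀.
Ratio = 0.1193 / 0.2688 = 0.4439.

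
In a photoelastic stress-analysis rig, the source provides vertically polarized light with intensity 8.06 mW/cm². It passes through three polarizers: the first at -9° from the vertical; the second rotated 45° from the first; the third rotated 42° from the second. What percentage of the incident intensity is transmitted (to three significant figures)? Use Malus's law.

≈ 26.9%

By Malus's law, I₁ = 8.06 mW/cm² · cos²(9°) = 7.863 mW/cm².
I₂ = I₁ · cos²(45°) = 7.863 · 0.5 = 3.931 mW/cm².
I₃ = I₂ · cos²(42°) = 3.931 · 0.5523 = 2.171 mW/cm².
That is 26.94% of the incident intensity.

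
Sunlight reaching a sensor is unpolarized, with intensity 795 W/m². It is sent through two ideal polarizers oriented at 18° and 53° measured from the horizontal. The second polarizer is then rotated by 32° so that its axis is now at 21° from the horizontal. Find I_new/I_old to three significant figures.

I_new/I_old ≈ 1.49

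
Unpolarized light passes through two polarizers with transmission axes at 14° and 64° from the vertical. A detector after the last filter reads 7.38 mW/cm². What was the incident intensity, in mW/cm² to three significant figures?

Unpolarized light through the first polarizer → I₁ = ½ I₀, now polarized at 14°.
I₂ = I₁ cos²(64° − 14°) = 0.5 I₀ · cos²(50°) = 0.2066 I₀.
So 7.38 mW/cm² = 0.2066 I₀, giving I₀ = 7.38/0.2066 = 35.72 mW/cm².

I₀ ≈ 35.7 mW/cm²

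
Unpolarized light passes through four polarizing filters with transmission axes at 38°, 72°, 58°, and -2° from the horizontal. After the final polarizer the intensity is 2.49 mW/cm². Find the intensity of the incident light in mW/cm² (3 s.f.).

I₀ ≈ 30.8 mW/cm²

Unpolarized light through the first polarizer → I₁ = ½ I₀, now polarized at 38°.
I₂ = I₁ cos²(72° − 38°) = 0.5 I₀ · cos²(34°) = 0.3437 I₀.
I₃ = I₂ cos²(58° − 72°) = 0.3437 I₀ · cos²(14°) = 0.3235 I₀.
I₄ = I₃ cos²(-2° − 58°) = 0.3235 I₀ · cos²(60°) = 0.08088 I₀.
So 2.49 mW/cm² = 0.08088 I₀, giving I₀ = 2.49/0.08088 = 30.78 mW/cm².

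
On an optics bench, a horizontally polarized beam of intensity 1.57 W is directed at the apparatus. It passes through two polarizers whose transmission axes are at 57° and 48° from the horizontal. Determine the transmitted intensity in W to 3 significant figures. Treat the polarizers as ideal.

By Malus's law, I₁ = 1.57 W · cos²(57°) = 0.4657 W.
I₂ = I₁ · cos²(9°) = 0.4657 · 0.9755 = 0.4543 W.

I ≈ 0.454 W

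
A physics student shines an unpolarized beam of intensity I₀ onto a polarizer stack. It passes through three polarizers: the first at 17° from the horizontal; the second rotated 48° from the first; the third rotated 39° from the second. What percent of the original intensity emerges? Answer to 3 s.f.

≈ 13.5%

Unpolarized light through the first polarizer → I₁ = ½ I₀, now polarized at 17°.
I₂ = I₁ cos²(48°) = 0.5 · 0.4477 I₀ = 0.2239 I₀.
I₃ = I₂ cos²(39°) = 0.2239 · 0.604 I₀ = 0.1352 I₀.
That is 13.52% of the incident intensity.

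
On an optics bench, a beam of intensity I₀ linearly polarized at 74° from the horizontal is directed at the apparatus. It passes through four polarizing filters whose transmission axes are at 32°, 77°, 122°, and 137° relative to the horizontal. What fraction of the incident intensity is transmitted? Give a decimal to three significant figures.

≈ 0.129 I₀

By Malus's law, I₁ = I₀ cos²(32° − 74°) = I₀ cos²(42°) = 0.5523 I₀.
I₂ = I₁ cos²(77° − 32°) = 0.5523 I₀ · cos²(45°) = 0.2761 I₀.
I₃ = I₂ cos²(122° − 77°) = 0.2761 I₀ · cos²(45°) = 0.1381 I₀.
I₄ = I₃ cos²(137° − 122°) = 0.1381 I₀ · cos²(15°) = 0.1288 I₀.
Transmitted fraction = 0.1288.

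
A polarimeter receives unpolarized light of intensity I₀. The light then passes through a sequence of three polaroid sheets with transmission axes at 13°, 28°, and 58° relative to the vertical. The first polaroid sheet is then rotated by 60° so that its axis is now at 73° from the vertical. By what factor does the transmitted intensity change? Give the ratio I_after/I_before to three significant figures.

Before rotation:
Unpolarized light through the first polarizer → I₁ = ½ I₀, now polarized at 13°.
I₂ = I₁ cos²(28° − 13°) = 0.5 I₀ · cos²(15°) = 0.4665 I₀.
I₃ = I₂ cos²(58° − 28°) = 0.4665 I₀ · cos²(30°) = 0.3499 I₀.
After rotation:
Unpolarized light through the first polarizer → I₁ = ½ I₀, now polarized at 73°.
I₂ = I₁ cos²(28° − 73°) = 0.5 I₀ · cos²(45°) = 0.25 I₀.
I₃ = I₂ cos²(58° − 28°) = 0.25 I₀ · cos²(30°) = 0.1875 I₀.
Ratio = 0.1875 / 0.3499 = 0.5359.

I_new/I_old ≈ 0.536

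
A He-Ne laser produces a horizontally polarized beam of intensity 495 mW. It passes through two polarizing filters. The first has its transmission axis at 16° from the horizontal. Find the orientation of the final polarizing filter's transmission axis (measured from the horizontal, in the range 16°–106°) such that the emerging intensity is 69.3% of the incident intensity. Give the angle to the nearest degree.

θ ≈ 46°

By Malus's law, I₁ = I₀ cos²(16° − 0°) = I₀ cos²(16°) = 0.924 I₀.
Need I₂/I₀ = 0.693, so cos²(θ − 16°) = 0.693 / 0.924 = 0.75.
θ − 16° = arccos(√0.75) = 30.0°, giving θ ≈ 16 + 30.0 = 46.0°.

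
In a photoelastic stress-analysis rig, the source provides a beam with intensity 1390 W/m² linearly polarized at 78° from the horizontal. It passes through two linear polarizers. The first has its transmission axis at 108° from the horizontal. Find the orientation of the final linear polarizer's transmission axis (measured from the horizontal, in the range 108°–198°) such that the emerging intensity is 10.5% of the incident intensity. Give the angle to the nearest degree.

θ ≈ 176°

I₁ = I₀ cos²(108° − 78°) = I₀ cos²(30°) = 0.75 I₀.
Need I₂/I₀ = 0.105, so cos²(θ − 108°) = 0.105 / 0.75 = 0.14.
θ − 108° = arccos(√0.14) = 68.0°, giving θ ≈ 108 + 68.0 = 176.0°.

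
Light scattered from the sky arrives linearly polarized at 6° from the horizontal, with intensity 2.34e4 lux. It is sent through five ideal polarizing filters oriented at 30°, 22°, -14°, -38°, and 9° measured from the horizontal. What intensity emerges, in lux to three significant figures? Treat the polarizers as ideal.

I ≈ 4870 lux

I₁ = 2.34e4 lux · cos²(24°) = 1.953e+04 lux.
I₂ = I₁ · cos²(8°) = 1.953e+04 · 0.9806 = 1.915e+04 lux.
I₃ = I₂ · cos²(36°) = 1.915e+04 · 0.6545 = 1.253e+04 lux.
I₄ = I₃ · cos²(24°) = 1.253e+04 · 0.8346 = 1.046e+04 lux.
I₅ = I₄ · cos²(47°) = 1.046e+04 · 0.4651 = 4865 lux.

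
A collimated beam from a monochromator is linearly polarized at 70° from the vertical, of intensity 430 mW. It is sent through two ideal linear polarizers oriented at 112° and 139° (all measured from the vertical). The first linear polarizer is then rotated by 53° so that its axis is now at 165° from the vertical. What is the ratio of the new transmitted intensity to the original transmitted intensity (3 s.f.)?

Before rotation:
I₁ = I₀ cos²(112° − 70°) = I₀ cos²(42°) = 0.5523 I₀.
I₂ = I₁ cos²(139° − 112°) = 0.5523 I₀ · cos²(27°) = 0.4384 I₀.
After rotation:
I₁ = I₀ cos²(165° − 70°) = I₀ cos²(85°) = 0.007596 I₀.
I₂ = I₁ cos²(139° − 165°) = 0.007596 I₀ · cos²(26°) = 0.006136 I₀.
Ratio = 0.006136 / 0.4384 = 0.014.

I_new/I_old ≈ 0.0140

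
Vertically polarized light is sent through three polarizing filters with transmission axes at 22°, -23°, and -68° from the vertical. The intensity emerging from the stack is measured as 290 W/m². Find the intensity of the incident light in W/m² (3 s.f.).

I₀ ≈ 1350 W/m²

I₁ = I₀ cos²(22° − 0°) = I₀ cos²(22°) = 0.8597 I₀.
I₂ = I₁ cos²(-23° − 22°) = 0.8597 I₀ · cos²(45°) = 0.4298 I₀.
I₃ = I₂ cos²(-68° + 23°) = 0.4298 I₀ · cos²(45°) = 0.2149 I₀.
So 290 W/m² = 0.2149 I₀, giving I₀ = 290/0.2149 = 1349 W/m².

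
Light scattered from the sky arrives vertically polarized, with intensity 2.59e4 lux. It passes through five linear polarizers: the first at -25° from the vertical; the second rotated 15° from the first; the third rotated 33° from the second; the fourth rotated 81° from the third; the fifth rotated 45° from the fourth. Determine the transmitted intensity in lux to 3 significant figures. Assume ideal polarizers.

By Malus's law, I₁ = 2.59e4 lux · cos²(25°) = 2.127e+04 lux.
I₂ = I₁ · cos²(15°) = 2.127e+04 · 0.933 = 1.985e+04 lux.
I₃ = I₂ · cos²(33°) = 1.985e+04 · 0.7034 = 1.396e+04 lux.
I₄ = I₃ · cos²(81°) = 1.396e+04 · 0.02447 = 341.7 lux.
I₅ = I₄ · cos²(45°) = 341.7 · 0.5 = 170.8 lux.

I ≈ 171 lux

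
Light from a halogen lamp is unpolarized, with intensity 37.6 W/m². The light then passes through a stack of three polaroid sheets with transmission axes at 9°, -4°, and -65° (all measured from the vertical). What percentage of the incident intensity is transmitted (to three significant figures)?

≈ 11.2%

Unpolarized light through the first polarizer → I₁ = 37.6 W/m²/2 = 18.8 W/m², polarized at 9°.
I₂ = I₁ · cos²(13°) = 18.8 · 0.9494 = 17.85 W/m².
I₃ = I₂ · cos²(61°) = 17.85 · 0.235 = 4.195 W/m².
That is 11.16% of the incident intensity.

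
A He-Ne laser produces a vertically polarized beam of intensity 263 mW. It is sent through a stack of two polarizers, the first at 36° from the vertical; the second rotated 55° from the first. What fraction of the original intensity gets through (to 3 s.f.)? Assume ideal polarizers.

I/I₀ ≈ 0.215

I₁ = 263 mW · cos²(36°) = 172.1 mW.
I₂ = I₁ · cos²(55°) = 172.1 · 0.329 = 56.63 mW.
Transmitted fraction = 0.2153.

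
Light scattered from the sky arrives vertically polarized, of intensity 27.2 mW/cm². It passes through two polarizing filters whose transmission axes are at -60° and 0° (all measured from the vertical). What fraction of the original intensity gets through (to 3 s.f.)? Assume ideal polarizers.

I₁ = 27.2 mW/cm² · cos²(60°) = 6.8 mW/cm².
I₂ = I₁ · cos²(60°) = 6.8 · 0.25 = 1.7 mW/cm².
Transmitted fraction = 0.0625.

I/I₀ ≈ 0.0625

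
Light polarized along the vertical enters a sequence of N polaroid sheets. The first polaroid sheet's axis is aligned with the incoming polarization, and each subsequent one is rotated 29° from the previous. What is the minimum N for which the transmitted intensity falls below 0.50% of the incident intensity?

First polarizer is aligned with the polarization: full transmission.
Each further stage multiplies by cos²(29°) = 0.765.
After N polarizers: T = 0.765^(N−1). Require T < 0.0050 ⇒ N−1 > ln(0.0050)/ln(0.765) = 19.77, so N−1 ≥ 20 and N = 21.
Check: N=21 gives T = 0.004707 < 0.0050; N=20 gives T = 0.006154.

N = 21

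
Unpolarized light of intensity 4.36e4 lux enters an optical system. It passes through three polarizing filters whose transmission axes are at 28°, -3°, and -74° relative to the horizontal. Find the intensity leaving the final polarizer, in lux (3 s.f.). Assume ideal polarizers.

I ≈ 1700 lux

Unpolarized light through the first polarizer → I₁ = 4.36e4 lux/2 = 2.18e+04 lux, polarized at 28°.
I₂ = I₁ · cos²(31°) = 2.18e+04 · 0.7347 = 1.602e+04 lux.
I₃ = I₂ · cos²(71°) = 1.602e+04 · 0.106 = 1698 lux.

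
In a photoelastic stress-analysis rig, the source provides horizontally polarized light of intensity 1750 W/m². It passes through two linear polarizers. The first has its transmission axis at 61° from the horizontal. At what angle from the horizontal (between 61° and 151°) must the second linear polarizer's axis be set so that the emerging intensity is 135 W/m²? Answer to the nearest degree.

I₁ = I₀ cos²(61° − 0°) = I₀ cos²(61°) = 0.235 I₀.
Target fraction: 135 / 1750 W/m² = 0.07714 of I₀.
Need I₂/I₀ = 0.07714, so cos²(θ − 61°) = 0.07714 / 0.235 = 0.3282.
θ − 61° = arccos(√0.3282) = 55.0°, giving θ ≈ 61 + 55.0 = 116.0°.

θ ≈ 116°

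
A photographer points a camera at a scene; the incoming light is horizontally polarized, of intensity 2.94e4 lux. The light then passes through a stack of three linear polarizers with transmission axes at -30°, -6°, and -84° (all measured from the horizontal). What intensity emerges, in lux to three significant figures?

I₁ = 2.94e4 lux · cos²(30°) = 2.205e+04 lux.
I₂ = I₁ · cos²(24°) = 2.205e+04 · 0.8346 = 1.84e+04 lux.
I₃ = I₂ · cos²(78°) = 1.84e+04 · 0.04323 = 795.5 lux.

I ≈ 795 lux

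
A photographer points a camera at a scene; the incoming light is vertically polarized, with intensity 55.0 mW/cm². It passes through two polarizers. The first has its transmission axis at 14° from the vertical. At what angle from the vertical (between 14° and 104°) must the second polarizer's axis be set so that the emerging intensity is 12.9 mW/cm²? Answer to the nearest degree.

θ ≈ 74°

I₁ = I₀ cos²(14° − 0°) = I₀ cos²(14°) = 0.9415 I₀.
Target fraction: 12.9 / 55.0 mW/cm² = 0.2345 of I₀.
Need I₂/I₀ = 0.2345, so cos²(θ − 14°) = 0.2345 / 0.9415 = 0.2491.
θ − 14° = arccos(√0.2491) = 60.1°, giving θ ≈ 14 + 60.1 = 74.1°.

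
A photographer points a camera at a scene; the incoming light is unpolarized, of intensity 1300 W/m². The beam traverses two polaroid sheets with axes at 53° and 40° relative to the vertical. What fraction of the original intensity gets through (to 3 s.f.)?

Unpolarized light through the first polarizer → I₁ = 1300 W/m²/2 = 650 W/m², polarized at 53°.
I₂ = I₁ · cos²(13°) = 650 · 0.9494 = 617.1 W/m².
Transmitted fraction = 0.4747.

I/I₀ ≈ 0.475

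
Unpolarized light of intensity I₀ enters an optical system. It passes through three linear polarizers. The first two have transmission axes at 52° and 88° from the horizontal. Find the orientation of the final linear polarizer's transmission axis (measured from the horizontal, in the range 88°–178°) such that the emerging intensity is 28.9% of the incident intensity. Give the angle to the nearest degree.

Unpolarized light through the first polarizer → I₁ = ½ I₀, now polarized at 52°.
I₂ = I₁ cos²(88° − 52°) = 0.5 I₀ · cos²(36°) = 0.3273 I₀.
Need I₃/I₀ = 0.289, so cos²(θ − 88°) = 0.289 / 0.3273 = 0.8831.
θ − 88° = arccos(√0.8831) = 20.0°, giving θ ≈ 88 + 20.0 = 108.0°.

θ ≈ 108°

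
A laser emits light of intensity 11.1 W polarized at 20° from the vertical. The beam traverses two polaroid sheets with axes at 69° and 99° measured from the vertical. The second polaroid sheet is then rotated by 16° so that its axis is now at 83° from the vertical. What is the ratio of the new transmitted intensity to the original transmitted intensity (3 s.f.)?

I_new/I_old ≈ 1.26

Before rotation:
I₁ = I₀ cos²(69° − 20°) = I₀ cos²(49°) = 0.4304 I₀.
I₂ = I₁ cos²(99° − 69°) = 0.4304 I₀ · cos²(30°) = 0.3228 I₀.
After rotation:
I₁ = I₀ cos²(69° − 20°) = I₀ cos²(49°) = 0.4304 I₀.
I₂ = I₁ cos²(83° − 69°) = 0.4304 I₀ · cos²(14°) = 0.4052 I₀.
Ratio = 0.4052 / 0.3228 = 1.255.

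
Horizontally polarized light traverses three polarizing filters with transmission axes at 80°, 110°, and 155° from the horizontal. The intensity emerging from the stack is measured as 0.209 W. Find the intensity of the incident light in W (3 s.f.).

I₁ = I₀ cos²(80° − 0°) = I₀ cos²(80°) = 0.03015 I₀.
I₂ = I₁ cos²(110° − 80°) = 0.03015 I₀ · cos²(30°) = 0.02262 I₀.
I₃ = I₂ cos²(155° − 110°) = 0.02262 I₀ · cos²(45°) = 0.01131 I₀.
So 0.209 W = 0.01131 I₀, giving I₀ = 0.209/0.01131 = 18.48 W.

I₀ ≈ 18.5 W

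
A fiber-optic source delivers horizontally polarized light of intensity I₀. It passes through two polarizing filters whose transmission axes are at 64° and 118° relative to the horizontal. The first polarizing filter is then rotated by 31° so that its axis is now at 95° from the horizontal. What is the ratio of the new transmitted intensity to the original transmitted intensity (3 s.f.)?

I_new/I_old ≈ 0.0969

Before rotation:
I₁ = I₀ cos²(64° − 0°) = I₀ cos²(64°) = 0.1922 I₀.
I₂ = I₁ cos²(118° − 64°) = 0.1922 I₀ · cos²(54°) = 0.06639 I₀.
After rotation:
I₁ = I₀ cos²(95° − 0°) = I₀ cos²(85°) = 0.007596 I₀.
I₂ = I₁ cos²(118° − 95°) = 0.007596 I₀ · cos²(23°) = 0.006436 I₀.
Ratio = 0.006436 / 0.06639 = 0.09694.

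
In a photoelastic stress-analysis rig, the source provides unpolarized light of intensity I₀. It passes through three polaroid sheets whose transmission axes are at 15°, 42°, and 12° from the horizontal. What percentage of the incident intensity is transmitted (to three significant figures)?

Unpolarized light through the first polarizer → I₁ = ½ I₀, now polarized at 15°.
I₂ = I₁ cos²(42° − 15°) = 0.5 I₀ · cos²(27°) = 0.3969 I₀.
I₃ = I₂ cos²(12° − 42°) = 0.3969 I₀ · cos²(30°) = 0.2977 I₀.
That is 29.77% of the incident intensity.

≈ 29.8%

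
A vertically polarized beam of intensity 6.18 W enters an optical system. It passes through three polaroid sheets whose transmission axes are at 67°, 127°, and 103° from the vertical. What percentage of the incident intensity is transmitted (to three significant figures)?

≈ 3.19%

I₁ = 6.18 W · cos²(67°) = 0.9435 W.
I₂ = I₁ · cos²(60°) = 0.9435 · 0.25 = 0.2359 W.
I₃ = I₂ · cos²(24°) = 0.2359 · 0.8346 = 0.1969 W.
That is 3.185% of the incident intensity.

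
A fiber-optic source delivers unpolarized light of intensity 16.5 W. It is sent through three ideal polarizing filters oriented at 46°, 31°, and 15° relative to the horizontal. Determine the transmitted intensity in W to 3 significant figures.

I ≈ 7.11 W

Unpolarized light through the first polarizer → I₁ = 16.5 W/2 = 8.25 W, polarized at 46°.
I₂ = I₁ · cos²(15°) = 8.25 · 0.933 = 7.697 W.
I₃ = I₂ · cos²(16°) = 7.697 · 0.924 = 7.113 W.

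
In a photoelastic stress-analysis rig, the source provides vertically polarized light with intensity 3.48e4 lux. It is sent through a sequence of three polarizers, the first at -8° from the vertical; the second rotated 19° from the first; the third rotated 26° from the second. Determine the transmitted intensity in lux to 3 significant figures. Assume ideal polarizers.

I ≈ 2.46e4 lux

I₁ = 3.48e4 lux · cos²(8°) = 3.413e+04 lux.
I₂ = I₁ · cos²(19°) = 3.413e+04 · 0.894 = 3.051e+04 lux.
I₃ = I₂ · cos²(26°) = 3.051e+04 · 0.8078 = 2.465e+04 lux.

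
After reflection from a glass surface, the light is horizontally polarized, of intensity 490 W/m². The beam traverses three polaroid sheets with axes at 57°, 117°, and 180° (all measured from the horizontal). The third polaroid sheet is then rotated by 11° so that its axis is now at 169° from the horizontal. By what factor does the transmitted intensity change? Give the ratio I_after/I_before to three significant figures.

Before rotation:
I₁ = I₀ cos²(57° − 0°) = I₀ cos²(57°) = 0.2966 I₀.
I₂ = I₁ cos²(117° − 57°) = 0.2966 I₀ · cos²(60°) = 0.07416 I₀.
I₃ = I₂ cos²(180° − 117°) = 0.07416 I₀ · cos²(63°) = 0.01528 I₀.
After rotation:
I₁ = I₀ cos²(57° − 0°) = I₀ cos²(57°) = 0.2966 I₀.
I₂ = I₁ cos²(117° − 57°) = 0.2966 I₀ · cos²(60°) = 0.07416 I₀.
I₃ = I₂ cos²(169° − 117°) = 0.07416 I₀ · cos²(52°) = 0.02811 I₀.
Ratio = 0.02811 / 0.01528 = 1.839.

I_new/I_old ≈ 1.84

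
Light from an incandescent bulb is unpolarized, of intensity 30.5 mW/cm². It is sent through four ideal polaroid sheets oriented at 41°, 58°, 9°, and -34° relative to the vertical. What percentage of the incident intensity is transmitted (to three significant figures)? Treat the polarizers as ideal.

≈ 10.5%

Unpolarized light through the first polarizer → I₁ = 30.5 mW/cm²/2 = 15.25 mW/cm², polarized at 41°.
I₂ = I₁ · cos²(17°) = 15.25 · 0.9145 = 13.95 mW/cm².
I₃ = I₂ · cos²(49°) = 13.95 · 0.4304 = 6.003 mW/cm².
I₄ = I₃ · cos²(43°) = 6.003 · 0.5349 = 3.211 mW/cm².
That is 10.53% of the incident intensity.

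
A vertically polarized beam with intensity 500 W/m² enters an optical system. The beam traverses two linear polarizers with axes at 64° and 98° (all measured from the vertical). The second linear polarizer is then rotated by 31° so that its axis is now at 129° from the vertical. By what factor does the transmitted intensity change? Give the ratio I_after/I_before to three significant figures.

Before rotation:
I₁ = I₀ cos²(64° − 0°) = I₀ cos²(64°) = 0.1922 I₀.
I₂ = I₁ cos²(98° − 64°) = 0.1922 I₀ · cos²(34°) = 0.1321 I₀.
After rotation:
I₁ = I₀ cos²(64° − 0°) = I₀ cos²(64°) = 0.1922 I₀.
I₂ = I₁ cos²(129° − 64°) = 0.1922 I₀ · cos²(65°) = 0.03432 I₀.
Ratio = 0.03432 / 0.1321 = 0.2599.

I_new/I_old ≈ 0.260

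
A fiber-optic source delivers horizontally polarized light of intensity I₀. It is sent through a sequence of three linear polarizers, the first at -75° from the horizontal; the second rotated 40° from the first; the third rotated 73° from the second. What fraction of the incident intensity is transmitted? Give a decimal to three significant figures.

≈ 0.00336 I₀

By Malus's law, I₁ = I₀ cos²(-75° − 0°) = I₀ cos²(75°) = 0.06699 I₀.
I₂ = I₁ cos²(40°) = 0.06699 · 0.5868 I₀ = 0.03931 I₀.
I₃ = I₂ cos²(73°) = 0.03931 · 0.08548 I₀ = 0.00336 I₀.
Transmitted fraction = 0.00336.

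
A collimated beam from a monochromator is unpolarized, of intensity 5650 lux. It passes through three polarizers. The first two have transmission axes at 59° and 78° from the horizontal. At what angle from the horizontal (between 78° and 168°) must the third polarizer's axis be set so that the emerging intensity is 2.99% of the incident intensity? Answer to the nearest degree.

Unpolarized light through the first polarizer → I₁ = ½ I₀, now polarized at 59°.
I₂ = I₁ cos²(78° − 59°) = 0.5 I₀ · cos²(19°) = 0.447 I₀.
Need I₃/I₀ = 0.0299, so cos²(θ − 78°) = 0.0299 / 0.447 = 0.06689.
θ − 78° = arccos(√0.06689) = 75.0°, giving θ ≈ 78 + 75.0 = 153.0°.

θ ≈ 153°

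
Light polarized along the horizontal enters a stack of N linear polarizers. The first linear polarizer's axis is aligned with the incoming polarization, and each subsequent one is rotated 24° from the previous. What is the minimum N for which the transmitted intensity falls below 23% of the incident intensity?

First polarizer is aligned with the polarization: full transmission.
Each further stage multiplies by cos²(24°) = 0.8346.
After N polarizers: T = 0.8346^(N−1). Require T < 0.23 ⇒ N−1 > ln(0.23)/ln(0.8346) = 8.13, so N−1 ≥ 9 and N = 10.
Check: N=10 gives T = 0.1964 < 0.23; N=9 gives T = 0.2353.

N = 10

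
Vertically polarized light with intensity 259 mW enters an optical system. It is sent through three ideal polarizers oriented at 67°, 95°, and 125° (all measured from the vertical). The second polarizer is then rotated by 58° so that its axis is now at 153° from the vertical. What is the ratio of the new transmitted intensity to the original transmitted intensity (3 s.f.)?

I_new/I_old ≈ 0.00649

Before rotation:
I₁ = I₀ cos²(67° − 0°) = I₀ cos²(67°) = 0.1527 I₀.
I₂ = I₁ cos²(95° − 67°) = 0.1527 I₀ · cos²(28°) = 0.119 I₀.
I₃ = I₂ cos²(125° − 95°) = 0.119 I₀ · cos²(30°) = 0.08927 I₀.
After rotation:
I₁ = I₀ cos²(67° − 0°) = I₀ cos²(67°) = 0.1527 I₀.
I₂ = I₁ cos²(153° − 67°) = 0.1527 I₀ · cos²(86°) = 0.0007429 I₀.
I₃ = I₂ cos²(125° − 153°) = 0.0007429 I₀ · cos²(28°) = 0.0005792 I₀.
Ratio = 0.0005792 / 0.08927 = 0.006488.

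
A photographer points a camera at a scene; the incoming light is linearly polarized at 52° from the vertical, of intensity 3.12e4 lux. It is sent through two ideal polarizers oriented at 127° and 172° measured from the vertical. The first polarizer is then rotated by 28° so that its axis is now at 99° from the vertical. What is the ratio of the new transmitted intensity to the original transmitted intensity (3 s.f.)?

I_new/I_old ≈ 1.19

Before rotation:
I₁ = I₀ cos²(127° − 52°) = I₀ cos²(75°) = 0.06699 I₀.
I₂ = I₁ cos²(172° − 127°) = 0.06699 I₀ · cos²(45°) = 0.03349 I₀.
After rotation:
I₁ = I₀ cos²(99° − 52°) = I₀ cos²(47°) = 0.4651 I₀.
I₂ = I₁ cos²(172° − 99°) = 0.4651 I₀ · cos²(73°) = 0.03976 I₀.
Ratio = 0.03976 / 0.03349 = 1.187.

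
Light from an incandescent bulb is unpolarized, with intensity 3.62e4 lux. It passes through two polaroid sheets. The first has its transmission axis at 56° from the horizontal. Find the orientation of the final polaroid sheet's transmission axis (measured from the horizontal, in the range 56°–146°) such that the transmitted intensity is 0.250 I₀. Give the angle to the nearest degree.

Unpolarized light through the first polarizer → I₁ = ½ I₀, now polarized at 56°.
Need I₂/I₀ = 0.25, so cos²(θ − 56°) = 0.25 / 0.5 = 0.5.
θ − 56° = arccos(√0.5) = 45.0°, giving θ ≈ 56 + 45.0 = 101.0°.

θ ≈ 101°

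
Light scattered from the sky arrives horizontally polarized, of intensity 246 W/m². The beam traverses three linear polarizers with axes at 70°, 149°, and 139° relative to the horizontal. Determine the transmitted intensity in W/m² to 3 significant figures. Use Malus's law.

By Malus's law, I₁ = 246 W/m² · cos²(70°) = 28.78 W/m².
I₂ = I₁ · cos²(79°) = 28.78 · 0.03641 = 1.048 W/m².
I₃ = I₂ · cos²(10°) = 1.048 · 0.9698 = 1.016 W/m².

I ≈ 1.02 W/m²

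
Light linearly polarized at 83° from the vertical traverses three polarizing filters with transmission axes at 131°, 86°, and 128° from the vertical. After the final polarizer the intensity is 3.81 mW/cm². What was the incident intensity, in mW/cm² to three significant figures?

I₀ ≈ 30.8 mW/cm²

I₁ = I₀ cos²(131° − 83°) = I₀ cos²(48°) = 0.4477 I₀.
I₂ = I₁ cos²(86° − 131°) = 0.4477 I₀ · cos²(45°) = 0.2239 I₀.
I₃ = I₂ cos²(128° − 86°) = 0.2239 I₀ · cos²(42°) = 0.1236 I₀.
So 3.81 mW/cm² = 0.1236 I₀, giving I₀ = 3.81/0.1236 = 30.82 mW/cm².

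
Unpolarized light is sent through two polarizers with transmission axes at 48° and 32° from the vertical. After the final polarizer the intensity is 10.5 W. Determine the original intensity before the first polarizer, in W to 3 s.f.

Unpolarized light through the first polarizer → I₁ = ½ I₀, now polarized at 48°.
I₂ = I₁ cos²(32° − 48°) = 0.5 I₀ · cos²(16°) = 0.462 I₀.
So 10.5 W = 0.462 I₀, giving I₀ = 10.5/0.462 = 22.73 W.

I₀ ≈ 22.7 W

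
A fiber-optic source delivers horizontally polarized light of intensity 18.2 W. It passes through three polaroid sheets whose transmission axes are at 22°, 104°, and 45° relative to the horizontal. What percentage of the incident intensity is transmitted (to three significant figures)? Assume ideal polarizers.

I₁ = 18.2 W · cos²(22°) = 15.65 W.
I₂ = I₁ · cos²(82°) = 15.65 · 0.01937 = 0.303 W.
I₃ = I₂ · cos²(59°) = 0.303 · 0.2653 = 0.08039 W.
That is 0.4417% of the incident intensity.

≈ 0.442%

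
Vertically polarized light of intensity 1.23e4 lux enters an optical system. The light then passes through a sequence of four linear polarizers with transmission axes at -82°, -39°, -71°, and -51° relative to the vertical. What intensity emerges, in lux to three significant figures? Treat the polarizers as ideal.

I₁ = 1.23e4 lux · cos²(82°) = 238.2 lux.
I₂ = I₁ · cos²(43°) = 238.2 · 0.5349 = 127.4 lux.
I₃ = I₂ · cos²(32°) = 127.4 · 0.7192 = 91.65 lux.
I₄ = I₃ · cos²(20°) = 91.65 · 0.883 = 80.93 lux.

I ≈ 80.9 lux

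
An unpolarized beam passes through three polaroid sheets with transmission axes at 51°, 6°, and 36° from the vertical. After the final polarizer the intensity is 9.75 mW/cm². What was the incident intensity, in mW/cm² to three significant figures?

Unpolarized light through the first polarizer → I₁ = ½ I₀, now polarized at 51°.
I₂ = I₁ cos²(6° − 51°) = 0.5 I₀ · cos²(45°) = 0.25 I₀.
I₃ = I₂ cos²(36° − 6°) = 0.25 I₀ · cos²(30°) = 0.1875 I₀.
So 9.75 mW/cm² = 0.1875 I₀, giving I₀ = 9.75/0.1875 = 52 mW/cm².

I₀ ≈ 52.0 mW/cm²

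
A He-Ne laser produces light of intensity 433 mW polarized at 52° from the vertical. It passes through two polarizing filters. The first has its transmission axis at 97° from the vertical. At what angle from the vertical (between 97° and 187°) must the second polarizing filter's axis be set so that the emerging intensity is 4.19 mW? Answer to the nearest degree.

By Malus's law, I₁ = I₀ cos²(97° − 52°) = I₀ cos²(45°) = 0.5 I₀.
Target fraction: 4.19 / 433 mW = 0.009677 of I₀.
Need I₂/I₀ = 0.009677, so cos²(θ − 97°) = 0.009677 / 0.5 = 0.01935.
θ − 97° = arccos(√0.01935) = 82.0°, giving θ ≈ 97 + 82.0 = 179.0°.

θ ≈ 179°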